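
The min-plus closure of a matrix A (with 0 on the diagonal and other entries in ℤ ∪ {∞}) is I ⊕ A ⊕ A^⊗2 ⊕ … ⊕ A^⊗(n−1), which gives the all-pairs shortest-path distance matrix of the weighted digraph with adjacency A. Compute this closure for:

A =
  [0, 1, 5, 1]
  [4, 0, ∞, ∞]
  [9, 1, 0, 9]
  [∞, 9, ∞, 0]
Closure =
  [0, 1, 5, 1]
  [4, 0, 9, 5]
  [5, 1, 0, 6]
  [13, 9, 18, 0]

This is the Floyd-Warshall all-pairs shortest-path computation. For each intermediate vertex k = 0, 1, …, 3, update dist[i][j] ← min(dist[i][j], dist[i][k] + dist[k][j]). The final matrix gives, for each (i, j), the minimum total weight of any directed path from i to j (possibly empty when i = j).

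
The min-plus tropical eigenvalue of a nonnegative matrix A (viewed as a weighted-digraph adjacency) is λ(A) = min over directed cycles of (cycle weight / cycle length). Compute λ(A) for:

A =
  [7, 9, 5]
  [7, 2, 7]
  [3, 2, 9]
λ(A) = 2

Enumerate directed cycles and compute their means (weight / length). Sample:
  cycle 0 → 0: weight = 7, length = 1, mean = 7/1 ≈ 7.000
  cycle 1 → 1: weight = 2, length = 1, mean = 2/1 ≈ 2.000
  cycle 2 → 2: weight = 9, length = 1, mean = 9/1 ≈ 9.000
  cycle 0 → 1 → 0: weight = 16, length = 2, mean = 16/2 ≈ 8.000
  cycle 0 → 2 → 0: weight = 8, length = 2, mean = 8/2 ≈ 4.000
  cycle 1 → 0 → 1: weight = 16, length = 2, mean = 16/2 ≈ 8.000
Minimum mean = 2.000, attained e.g. along the cycle 1 → 1 with weight 2 and length 1. So λ(A) = 2/1 = 2.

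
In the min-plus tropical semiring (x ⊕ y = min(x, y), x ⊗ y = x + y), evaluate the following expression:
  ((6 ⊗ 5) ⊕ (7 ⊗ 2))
((6 ⊗ 5) ⊕ (7 ⊗ 2)) = 9

Expand innermost to outermost. Recall ⊕ takes the minimum of its arguments and ⊗ takes their sum. Working out the expression ((6 ⊗ 5) ⊕ (7 ⊗ 2)) gives 9.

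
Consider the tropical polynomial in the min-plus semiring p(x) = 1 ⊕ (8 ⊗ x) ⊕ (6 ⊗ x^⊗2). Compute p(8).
p(8) = 1

A tropical monomial a ⊗ x^⊗i evaluates to a + i · x. Evaluating each term at x = 8:
  Term 0 contributes 1 + 0 · 8 = 1
  Term 1 contributes 8 + 1 · 8 = 16
  Term 2 contributes 6 + 2 · 8 = 22
p(8) = ⊕ of these = min[1, 16, 22] = 1.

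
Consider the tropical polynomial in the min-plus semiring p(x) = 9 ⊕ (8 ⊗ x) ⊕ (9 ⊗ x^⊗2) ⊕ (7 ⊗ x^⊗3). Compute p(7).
p(7) = 9

A tropical monomial a ⊗ x^⊗i evaluates to a + i · x. Evaluating each term at x = 7:
  Term 0 contributes 9 + 0 · 7 = 9
  Term 1 contributes 8 + 1 · 7 = 15
  Term 2 contributes 9 + 2 · 7 = 23
  Term 3 contributes 7 + 3 · 7 = 28
p(7) = ⊕ of these = min[9, 15, 23, 28] = 9.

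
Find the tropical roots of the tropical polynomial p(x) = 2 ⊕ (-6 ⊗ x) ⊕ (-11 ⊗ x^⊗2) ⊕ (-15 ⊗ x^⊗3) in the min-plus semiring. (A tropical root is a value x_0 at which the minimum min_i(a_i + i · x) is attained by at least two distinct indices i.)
Roots: {4, 5, 8}

Each tropical root is a break point of the lower envelope of the lines y = a_i + i · x (there are 4 lines, with slopes 0, 1, ..., 3). Only the lines that attain the minimum somewhere contribute to roots; other lines are dominated. Here the surviving (envelope) indices are i = 3, i = 2, i = 1, i = 0.
Intersections between consecutive envelope lines give the roots: for adjacent envelope indices i < j the intersection is x = (a_i − a_j) / (j − i). Reading off the sorted break points: {4, 5, 8}.
Verification: at each break x_0, at least two indices attain the minimum of min_i(a_i + i · x_0).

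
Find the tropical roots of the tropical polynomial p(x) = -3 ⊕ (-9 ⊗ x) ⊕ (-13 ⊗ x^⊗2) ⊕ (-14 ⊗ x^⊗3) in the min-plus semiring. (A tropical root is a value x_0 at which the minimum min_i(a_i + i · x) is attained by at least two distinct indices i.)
Roots: {1, 4, 6}

Each tropical root is a break point of the lower envelope of the lines y = a_i + i · x (there are 4 lines, with slopes 0, 1, ..., 3). Only the lines that attain the minimum somewhere contribute to roots; other lines are dominated. Here the surviving (envelope) indices are i = 3, i = 2, i = 1, i = 0.
Intersections between consecutive envelope lines give the roots: for adjacent envelope indices i < j the intersection is x = (a_i − a_j) / (j − i). Reading off the sorted break points: {1, 4, 6}.
Verification: at each break x_0, at least two indices attain the minimum of min_i(a_i + i · x_0).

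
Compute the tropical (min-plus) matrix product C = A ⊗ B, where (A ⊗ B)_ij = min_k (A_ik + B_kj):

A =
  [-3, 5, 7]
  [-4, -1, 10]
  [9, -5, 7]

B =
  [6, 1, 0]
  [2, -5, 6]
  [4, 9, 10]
A ⊗ B =
  [3, -2, -3]
  [1, -6, -4]
  [-3, -10, 1]

Apply the min-plus product entry-by-entry:
  C[0][0] = min over k of (A[0][0] + B[0][0] = -3 + 6 = 3, A[0][1] + B[1][0] = 5 + 2 = 7, A[0][2] + B[2][0] = 7 + 4 = 11) = 3 (attained at k = 0)
  C[0][1] = min over k of (A[0][0] + B[0][1] = -3 + 1 = -2, A[0][1] + B[1][1] = 5 + -5 = 0, A[0][2] + B[2][1] = 7 + 9 = 16) = -2 (attained at k = 0)
  C[0][2] = min over k of (A[0][0] + B[0][2] = -3 + 0 = -3, A[0][1] + B[1][2] = 5 + 6 = 11, A[0][2] + B[2][2] = 7 + 10 = 17) = -3 (attained at k = 0)
  C[1][0] = min over k of (A[1][0] + B[0][0] = -4 + 6 = 2, A[1][1] + B[1][0] = -1 + 2 = 1, A[1][2] + B[2][0] = 10 + 4 = 14) = 1 (attained at k = 1)
  C[1][1] = min over k of (A[1][0] + B[0][1] = -4 + 1 = -3, A[1][1] + B[1][1] = -1 + -5 = -6, A[1][2] + B[2][1] = 10 + 9 = 19) = -6 (attained at k = 1)
  C[1][2] = min over k of (A[1][0] + B[0][2] = -4 + 0 = -4, A[1][1] + B[1][2] = -1 + 6 = 5, A[1][2] + B[2][2] = 10 + 10 = 20) = -4 (attained at k = 0)
  C[2][0] = min over k of (A[2][0] + B[0][0] = 9 + 6 = 15, A[2][1] + B[1][0] = -5 + 2 = -3, A[2][2] + B[2][0] = 7 + 4 = 11) = -3 (attained at k = 1)
  C[2][1] = min over k of (A[2][0] + B[0][1] = 9 + 1 = 10, A[2][1] + B[1][1] = -5 + -5 = -10, A[2][2] + B[2][1] = 7 + 9 = 16) = -10 (attained at k = 1)
  C[2][2] = min over k of (A[2][0] + B[0][2] = 9 + 0 = 9, A[2][1] + B[1][2] = -5 + 6 = 1, A[2][2] + B[2][2] = 7 + 10 = 17) = 1 (attained at k = 1)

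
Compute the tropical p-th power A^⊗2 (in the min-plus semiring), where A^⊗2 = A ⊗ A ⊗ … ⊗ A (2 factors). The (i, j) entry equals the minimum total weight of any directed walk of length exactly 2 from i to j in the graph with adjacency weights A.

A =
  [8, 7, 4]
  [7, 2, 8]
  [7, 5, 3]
A^⊗2 =
  [11, 9, 7]
  [9, 4, 10]
  [10, 7, 6]

Each entry (A^⊗2)_ij equals the minimum over all length-2 walks i = v_0 → v_1 → … → v_2 = j of Σ_t A[v_t][v_{t+1}]. For example, for (i, j) = (0, 2) we minimise over 3 possible intermediate vertex sequences; the minimum is 7, attained along the walk 0 → 2 → 2.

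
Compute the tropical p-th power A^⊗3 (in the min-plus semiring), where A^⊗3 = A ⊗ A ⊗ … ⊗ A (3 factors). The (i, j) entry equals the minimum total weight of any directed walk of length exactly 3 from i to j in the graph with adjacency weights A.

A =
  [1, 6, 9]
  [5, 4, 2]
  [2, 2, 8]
A^⊗3 =
  [3, 8, 9]
  [5, 8, 6]
  [4, 6, 8]

Each entry (A^⊗3)_ij equals the minimum over all length-3 walks i = v_0 → v_1 → … → v_3 = j of Σ_t A[v_t][v_{t+1}]. For example, for (i, j) = (0, 2) we minimise over 9 possible intermediate vertex sequences; the minimum is 9, attained along the walk 0 → 0 → 1 → 2.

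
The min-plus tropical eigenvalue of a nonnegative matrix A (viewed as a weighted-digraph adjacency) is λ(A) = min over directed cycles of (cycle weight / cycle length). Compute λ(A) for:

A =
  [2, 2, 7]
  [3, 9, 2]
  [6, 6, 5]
λ(A) = 2

Enumerate directed cycles and compute their means (weight / length). Sample:
  cycle 0 → 0: weight = 2, length = 1, mean = 2/1 ≈ 2.000
  cycle 1 → 1: weight = 9, length = 1, mean = 9/1 ≈ 9.000
  cycle 2 → 2: weight = 5, length = 1, mean = 5/1 ≈ 5.000
  cycle 0 → 1 → 0: weight = 5, length = 2, mean = 5/2 ≈ 2.500
  cycle 0 → 2 → 0: weight = 13, length = 2, mean = 13/2 ≈ 6.500
  cycle 1 → 0 → 1: weight = 5, length = 2, mean = 5/2 ≈ 2.500
Minimum mean = 2.000, attained e.g. along the cycle 0 → 0 with weight 2 and length 1. So λ(A) = 2/1 = 2.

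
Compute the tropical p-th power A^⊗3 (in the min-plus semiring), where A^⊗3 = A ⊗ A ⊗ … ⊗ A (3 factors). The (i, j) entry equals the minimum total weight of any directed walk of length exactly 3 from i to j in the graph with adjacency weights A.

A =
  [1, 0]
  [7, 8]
A^⊗3 =
  [3, 2]
  [9, 8]

Each entry (A^⊗3)_ij equals the minimum over all length-3 walks i = v_0 → v_1 → … → v_3 = j of Σ_t A[v_t][v_{t+1}]. For example, for (i, j) = (0, 1) we minimise over 4 possible intermediate vertex sequences; the minimum is 2, attained along the walk 0 → 0 → 0 → 1.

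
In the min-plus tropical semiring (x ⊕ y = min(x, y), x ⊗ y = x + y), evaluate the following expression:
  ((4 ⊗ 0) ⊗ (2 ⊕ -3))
((4 ⊗ 0) ⊗ (2 ⊕ -3)) = 1

Expand innermost to outermost. Recall ⊕ takes the minimum of its arguments and ⊗ takes their sum. Working out the expression ((4 ⊗ 0) ⊗ (2 ⊕ -3)) gives 1.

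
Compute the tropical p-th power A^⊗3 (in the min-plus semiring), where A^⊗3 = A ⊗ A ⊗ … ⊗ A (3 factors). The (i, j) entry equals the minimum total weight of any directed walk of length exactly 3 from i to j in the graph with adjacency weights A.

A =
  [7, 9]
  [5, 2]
A^⊗3 =
  [16, 13]
  [9, 6]

Each entry (A^⊗3)_ij equals the minimum over all length-3 walks i = v_0 → v_1 → … → v_3 = j of Σ_t A[v_t][v_{t+1}]. For example, for (i, j) = (0, 1) we minimise over 4 possible intermediate vertex sequences; the minimum is 13, attained along the walk 0 → 1 → 1 → 1.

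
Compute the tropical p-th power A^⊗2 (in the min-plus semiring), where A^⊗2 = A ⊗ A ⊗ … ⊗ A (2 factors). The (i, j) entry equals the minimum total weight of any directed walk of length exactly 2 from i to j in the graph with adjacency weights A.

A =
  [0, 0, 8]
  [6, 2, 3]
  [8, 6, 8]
A^⊗2 =
  [0, 0, 3]
  [6, 4, 5]
  [8, 8, 9]

Each entry (A^⊗2)_ij equals the minimum over all length-2 walks i = v_0 → v_1 → … → v_2 = j of Σ_t A[v_t][v_{t+1}]. For example, for (i, j) = (0, 2) we minimise over 3 possible intermediate vertex sequences; the minimum is 3, attained along the walk 0 → 1 → 2.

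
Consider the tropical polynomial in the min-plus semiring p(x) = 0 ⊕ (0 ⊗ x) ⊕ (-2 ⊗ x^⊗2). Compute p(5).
p(5) = 0

A tropical monomial a ⊗ x^⊗i evaluates to a + i · x. Evaluating each term at x = 5:
  Term 0 contributes 0 + 0 · 5 = 0
  Term 1 contributes 0 + 1 · 5 = 5
  Term 2 contributes -2 + 2 · 5 = 8
p(5) = ⊕ of these = min[0, 5, 8] = 0.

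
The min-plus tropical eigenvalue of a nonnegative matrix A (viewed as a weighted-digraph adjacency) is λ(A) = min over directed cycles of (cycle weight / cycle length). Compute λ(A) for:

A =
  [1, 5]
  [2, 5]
λ(A) = 1

Enumerate directed cycles and compute their means (weight / length). Sample:
  cycle 0 → 0: weight = 1, length = 1, mean = 1/1 ≈ 1.000
  cycle 1 → 1: weight = 5, length = 1, mean = 5/1 ≈ 5.000
  cycle 0 → 1 → 0: weight = 7, length = 2, mean = 7/2 ≈ 3.500
  cycle 1 → 0 → 1: weight = 7, length = 2, mean = 7/2 ≈ 3.500
Minimum mean = 1.000, attained e.g. along the cycle 0 → 0 with weight 1 and length 1. So λ(A) = 1/1 = 1.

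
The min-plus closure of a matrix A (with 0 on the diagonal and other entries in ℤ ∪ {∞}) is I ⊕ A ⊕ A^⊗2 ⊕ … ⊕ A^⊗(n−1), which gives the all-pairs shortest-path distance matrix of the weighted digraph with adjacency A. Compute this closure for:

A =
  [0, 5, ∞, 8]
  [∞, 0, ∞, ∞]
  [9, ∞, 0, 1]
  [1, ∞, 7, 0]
Closure =
  [0, 5, 15, 8]
  [∞, 0, ∞, ∞]
  [2, 7, 0, 1]
  [1, 6, 7, 0]

This is the Floyd-Warshall all-pairs shortest-path computation. For each intermediate vertex k = 0, 1, …, 3, update dist[i][j] ← min(dist[i][j], dist[i][k] + dist[k][j]). The final matrix gives, for each (i, j), the minimum total weight of any directed path from i to j (possibly empty when i = j).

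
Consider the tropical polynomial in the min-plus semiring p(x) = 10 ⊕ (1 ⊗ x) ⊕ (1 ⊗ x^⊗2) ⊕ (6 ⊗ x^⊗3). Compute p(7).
p(7) = 8

A tropical monomial a ⊗ x^⊗i evaluates to a + i · x. Evaluating each term at x = 7:
  Term 0 contributes 10 + 0 · 7 = 10
  Term 1 contributes 1 + 1 · 7 = 8
  Term 2 contributes 1 + 2 · 7 = 15
  Term 3 contributes 6 + 3 · 7 = 27
p(7) = ⊕ of these = min[10, 8, 15, 27] = 8.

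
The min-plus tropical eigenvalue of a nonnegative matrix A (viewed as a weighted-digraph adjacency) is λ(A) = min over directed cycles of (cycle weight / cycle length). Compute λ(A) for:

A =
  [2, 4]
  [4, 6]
λ(A) = 2

Enumerate directed cycles and compute their means (weight / length). Sample:
  cycle 0 → 0: weight = 2, length = 1, mean = 2/1 ≈ 2.000
  cycle 1 → 1: weight = 6, length = 1, mean = 6/1 ≈ 6.000
  cycle 0 → 1 → 0: weight = 8, length = 2, mean = 8/2 ≈ 4.000
  cycle 1 → 0 → 1: weight = 8, length = 2, mean = 8/2 ≈ 4.000
Minimum mean = 2.000, attained e.g. along the cycle 0 → 0 with weight 2 and length 1. So λ(A) = 2/1 = 2.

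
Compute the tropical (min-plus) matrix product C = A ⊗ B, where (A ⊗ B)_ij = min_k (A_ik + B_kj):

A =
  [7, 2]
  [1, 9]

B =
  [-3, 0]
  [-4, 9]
A ⊗ B =
  [-2, 7]
  [-2, 1]

Apply the min-plus product entry-by-entry:
  C[0][0] = min over k of (A[0][0] + B[0][0] = 7 + -3 = 4, A[0][1] + B[1][0] = 2 + -4 = -2) = -2 (attained at k = 1)
  C[0][1] = min over k of (A[0][0] + B[0][1] = 7 + 0 = 7, A[0][1] + B[1][1] = 2 + 9 = 11) = 7 (attained at k = 0)
  C[1][0] = min over k of (A[1][0] + B[0][0] = 1 + -3 = -2, A[1][1] + B[1][0] = 9 + -4 = 5) = -2 (attained at k = 0)
  C[1][1] = min over k of (A[1][0] + B[0][1] = 1 + 0 = 1, A[1][1] + B[1][1] = 9 + 9 = 18) = 1 (attained at k = 0)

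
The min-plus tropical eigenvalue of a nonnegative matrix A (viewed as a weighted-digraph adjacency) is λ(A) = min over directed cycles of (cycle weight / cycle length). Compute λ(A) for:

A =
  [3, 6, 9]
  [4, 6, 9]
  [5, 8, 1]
λ(A) = 1

Enumerate directed cycles and compute their means (weight / length). Sample:
  cycle 0 → 0: weight = 3, length = 1, mean = 3/1 ≈ 3.000
  cycle 1 → 1: weight = 6, length = 1, mean = 6/1 ≈ 6.000
  cycle 2 → 2: weight = 1, length = 1, mean = 1/1 ≈ 1.000
  cycle 0 → 1 → 0: weight = 10, length = 2, mean = 10/2 ≈ 5.000
  cycle 0 → 2 → 0: weight = 14, length = 2, mean = 14/2 ≈ 7.000
  cycle 1 → 0 → 1: weight = 10, length = 2, mean = 10/2 ≈ 5.000
Minimum mean = 1.000, attained e.g. along the cycle 2 → 2 with weight 1 and length 1. So λ(A) = 1/1 = 1.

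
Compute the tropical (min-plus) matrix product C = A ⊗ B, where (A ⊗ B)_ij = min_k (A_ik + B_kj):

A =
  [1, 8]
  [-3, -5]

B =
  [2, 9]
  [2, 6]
A ⊗ B =
  [3, 10]
  [-3, 1]

Apply the min-plus product entry-by-entry:
  C[0][0] = min over k of (A[0][0] + B[0][0] = 1 + 2 = 3, A[0][1] + B[1][0] = 8 + 2 = 10) = 3 (attained at k = 0)
  C[0][1] = min over k of (A[0][0] + B[0][1] = 1 + 9 = 10, A[0][1] + B[1][1] = 8 + 6 = 14) = 10 (attained at k = 0)
  C[1][0] = min over k of (A[1][0] + B[0][0] = -3 + 2 = -1, A[1][1] + B[1][0] = -5 + 2 = -3) = -3 (attained at k = 1)
  C[1][1] = min over k of (A[1][0] + B[0][1] = -3 + 9 = 6, A[1][1] + B[1][1] = -5 + 6 = 1) = 1 (attained at k = 1)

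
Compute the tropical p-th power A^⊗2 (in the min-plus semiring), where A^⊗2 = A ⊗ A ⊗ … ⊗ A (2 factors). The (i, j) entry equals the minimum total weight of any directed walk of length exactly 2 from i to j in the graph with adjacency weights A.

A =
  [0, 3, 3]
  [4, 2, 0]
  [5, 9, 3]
A^⊗2 =
  [0, 3, 3]
  [4, 4, 2]
  [5, 8, 6]

Each entry (A^⊗2)_ij equals the minimum over all length-2 walks i = v_0 → v_1 → … → v_2 = j of Σ_t A[v_t][v_{t+1}]. For example, for (i, j) = (0, 2) we minimise over 3 possible intermediate vertex sequences; the minimum is 3, attained along the walk 0 → 0 → 2.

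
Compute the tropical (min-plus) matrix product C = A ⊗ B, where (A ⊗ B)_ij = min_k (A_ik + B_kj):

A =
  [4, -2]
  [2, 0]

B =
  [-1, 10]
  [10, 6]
A ⊗ B =
  [3, 4]
  [1, 6]

Apply the min-plus product entry-by-entry:
  C[0][0] = min over k of (A[0][0] + B[0][0] = 4 + -1 = 3, A[0][1] + B[1][0] = -2 + 10 = 8) = 3 (attained at k = 0)
  C[0][1] = min over k of (A[0][0] + B[0][1] = 4 + 10 = 14, A[0][1] + B[1][1] = -2 + 6 = 4) = 4 (attained at k = 1)
  C[1][0] = min over k of (A[1][0] + B[0][0] = 2 + -1 = 1, A[1][1] + B[1][0] = 0 + 10 = 10) = 1 (attained at k = 0)
  C[1][1] = min over k of (A[1][0] + B[0][1] = 2 + 10 = 12, A[1][1] + B[1][1] = 0 + 6 = 6) = 6 (attained at k = 1)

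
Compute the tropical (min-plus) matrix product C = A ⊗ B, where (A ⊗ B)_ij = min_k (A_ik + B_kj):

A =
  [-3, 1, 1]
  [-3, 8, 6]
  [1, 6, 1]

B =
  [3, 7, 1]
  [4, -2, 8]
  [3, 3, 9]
A ⊗ B =
  [0, -1, -2]
  [0, 4, -2]
  [4, 4, 2]

Apply the min-plus product entry-by-entry:
  C[0][0] = min over k of (A[0][0] + B[0][0] = -3 + 3 = 0, A[0][1] + B[1][0] = 1 + 4 = 5, A[0][2] + B[2][0] = 1 + 3 = 4) = 0 (attained at k = 0)
  C[0][1] = min over k of (A[0][0] + B[0][1] = -3 + 7 = 4, A[0][1] + B[1][1] = 1 + -2 = -1, A[0][2] + B[2][1] = 1 + 3 = 4) = -1 (attained at k = 1)
  C[0][2] = min over k of (A[0][0] + B[0][2] = -3 + 1 = -2, A[0][1] + B[1][2] = 1 + 8 = 9, A[0][2] + B[2][2] = 1 + 9 = 10) = -2 (attained at k = 0)
  C[1][0] = min over k of (A[1][0] + B[0][0] = -3 + 3 = 0, A[1][1] + B[1][0] = 8 + 4 = 12, A[1][2] + B[2][0] = 6 + 3 = 9) = 0 (attained at k = 0)
  C[1][1] = min over k of (A[1][0] + B[0][1] = -3 + 7 = 4, A[1][1] + B[1][1] = 8 + -2 = 6, A[1][2] + B[2][1] = 6 + 3 = 9) = 4 (attained at k = 0)
  C[1][2] = min over k of (A[1][0] + B[0][2] = -3 + 1 = -2, A[1][1] + B[1][2] = 8 + 8 = 16, A[1][2] + B[2][2] = 6 + 9 = 15) = -2 (attained at k = 0)
  C[2][0] = min over k of (A[2][0] + B[0][0] = 1 + 3 = 4, A[2][1] + B[1][0] = 6 + 4 = 10, A[2][2] + B[2][0] = 1 + 3 = 4) = 4 (attained at k = 0)
  C[2][1] = min over k of (A[2][0] + B[0][1] = 1 + 7 = 8, A[2][1] + B[1][1] = 6 + -2 = 4, A[2][2] + B[2][1] = 1 + 3 = 4) = 4 (attained at k = 1)
  C[2][2] = min over k of (A[2][0] + B[0][2] = 1 + 1 = 2, A[2][1] + B[1][2] = 6 + 8 = 14, A[2][2] + B[2][2] = 1 + 9 = 10) = 2 (attained at k = 0)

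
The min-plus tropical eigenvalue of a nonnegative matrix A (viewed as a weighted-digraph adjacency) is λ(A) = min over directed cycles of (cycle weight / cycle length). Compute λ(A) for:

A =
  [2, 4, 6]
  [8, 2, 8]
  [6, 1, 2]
λ(A) = 2

Enumerate directed cycles and compute their means (weight / length). Sample:
  cycle 0 → 0: weight = 2, length = 1, mean = 2/1 ≈ 2.000
  cycle 1 → 1: weight = 2, length = 1, mean = 2/1 ≈ 2.000
  cycle 2 → 2: weight = 2, length = 1, mean = 2/1 ≈ 2.000
  cycle 0 → 1 → 0: weight = 12, length = 2, mean = 12/2 ≈ 6.000
  cycle 0 → 2 → 0: weight = 12, length = 2, mean = 12/2 ≈ 6.000
  cycle 1 → 0 → 1: weight = 12, length = 2, mean = 12/2 ≈ 6.000
Minimum mean = 2.000, attained e.g. along the cycle 0 → 0 with weight 2 and length 1. So λ(A) = 2/1 = 2.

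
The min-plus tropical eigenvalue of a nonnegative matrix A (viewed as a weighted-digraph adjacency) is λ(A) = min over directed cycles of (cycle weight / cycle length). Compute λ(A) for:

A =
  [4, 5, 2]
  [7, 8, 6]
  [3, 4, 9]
λ(A) = 5/2

Enumerate directed cycles and compute their means (weight / length). Sample:
  cycle 0 → 0: weight = 4, length = 1, mean = 4/1 ≈ 4.000
  cycle 1 → 1: weight = 8, length = 1, mean = 8/1 ≈ 8.000
  cycle 2 → 2: weight = 9, length = 1, mean = 9/1 ≈ 9.000
  cycle 0 → 1 → 0: weight = 12, length = 2, mean = 12/2 ≈ 6.000
  cycle 0 → 2 → 0: weight = 5, length = 2, mean = 5/2 ≈ 2.500
  cycle 1 → 0 → 1: weight = 12, length = 2, mean = 12/2 ≈ 6.000
Minimum mean = 2.500, attained e.g. along the cycle 0 → 2 → 0 with weight 5 and length 2. So λ(A) = 5/2 = 5/2.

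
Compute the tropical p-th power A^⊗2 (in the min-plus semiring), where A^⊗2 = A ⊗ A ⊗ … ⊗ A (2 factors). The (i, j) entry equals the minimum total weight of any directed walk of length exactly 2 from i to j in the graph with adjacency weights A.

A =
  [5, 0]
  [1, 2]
A^⊗2 =
  [1, 2]
  [3, 1]

Each entry (A^⊗2)_ij equals the minimum over all length-2 walks i = v_0 → v_1 → … → v_2 = j of Σ_t A[v_t][v_{t+1}]. For example, for (i, j) = (0, 1) we minimise over 2 possible intermediate vertex sequences; the minimum is 2, attained along the walk 0 → 1 → 1.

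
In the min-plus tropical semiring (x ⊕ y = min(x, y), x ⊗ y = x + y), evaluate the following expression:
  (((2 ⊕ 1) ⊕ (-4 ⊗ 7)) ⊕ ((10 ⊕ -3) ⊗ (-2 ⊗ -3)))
(((2 ⊕ 1) ⊕ (-4 ⊗ 7)) ⊕ ((10 ⊕ -3) ⊗ (-2 ⊗ -3))) = -8

Expand innermost to outermost. Recall ⊕ takes the minimum of its arguments and ⊗ takes their sum. Working out the expression (((2 ⊕ 1) ⊕ (-4 ⊗ 7)) ⊕ ((10 ⊕ -3) ⊗ (-2 ⊗ -3))) gives -8.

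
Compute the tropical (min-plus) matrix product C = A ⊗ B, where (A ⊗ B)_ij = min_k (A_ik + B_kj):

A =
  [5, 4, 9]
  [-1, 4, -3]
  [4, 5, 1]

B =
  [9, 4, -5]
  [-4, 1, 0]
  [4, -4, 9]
A ⊗ B =
  [0, 5, 0]
  [0, -7, -6]
  [1, -3, -1]

Apply the min-plus product entry-by-entry:
  C[0][0] = min over k of (A[0][0] + B[0][0] = 5 + 9 = 14, A[0][1] + B[1][0] = 4 + -4 = 0, A[0][2] + B[2][0] = 9 + 4 = 13) = 0 (attained at k = 1)
  C[0][1] = min over k of (A[0][0] + B[0][1] = 5 + 4 = 9, A[0][1] + B[1][1] = 4 + 1 = 5, A[0][2] + B[2][1] = 9 + -4 = 5) = 5 (attained at k = 1)
  C[0][2] = min over k of (A[0][0] + B[0][2] = 5 + -5 = 0, A[0][1] + B[1][2] = 4 + 0 = 4, A[0][2] + B[2][2] = 9 + 9 = 18) = 0 (attained at k = 0)
  C[1][0] = min over k of (A[1][0] + B[0][0] = -1 + 9 = 8, A[1][1] + B[1][0] = 4 + -4 = 0, A[1][2] + B[2][0] = -3 + 4 = 1) = 0 (attained at k = 1)
  C[1][1] = min over k of (A[1][0] + B[0][1] = -1 + 4 = 3, A[1][1] + B[1][1] = 4 + 1 = 5, A[1][2] + B[2][1] = -3 + -4 = -7) = -7 (attained at k = 2)
  C[1][2] = min over k of (A[1][0] + B[0][2] = -1 + -5 = -6, A[1][1] + B[1][2] = 4 + 0 = 4, A[1][2] + B[2][2] = -3 + 9 = 6) = -6 (attained at k = 0)
  C[2][0] = min over k of (A[2][0] + B[0][0] = 4 + 9 = 13, A[2][1] + B[1][0] = 5 + -4 = 1, A[2][2] + B[2][0] = 1 + 4 = 5) = 1 (attained at k = 1)
  C[2][1] = min over k of (A[2][0] + B[0][1] = 4 + 4 = 8, A[2][1] + B[1][1] = 5 + 1 = 6, A[2][2] + B[2][1] = 1 + -4 = -3) = -3 (attained at k = 2)
  C[2][2] = min over k of (A[2][0] + B[0][2] = 4 + -5 = -1, A[2][1] + B[1][2] = 5 + 0 = 5, A[2][2] + B[2][2] = 1 + 9 = 10) = -1 (attained at k = 0)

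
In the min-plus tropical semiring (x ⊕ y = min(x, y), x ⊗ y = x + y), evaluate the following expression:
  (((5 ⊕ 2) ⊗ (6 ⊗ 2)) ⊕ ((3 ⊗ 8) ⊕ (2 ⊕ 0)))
(((5 ⊕ 2) ⊗ (6 ⊗ 2)) ⊕ ((3 ⊗ 8) ⊕ (2 ⊕ 0))) = 0

Expand innermost to outermost. Recall ⊕ takes the minimum of its arguments and ⊗ takes their sum. Working out the expression (((5 ⊕ 2) ⊗ (6 ⊗ 2)) ⊕ ((3 ⊗ 8) ⊕ (2 ⊕ 0))) gives 0.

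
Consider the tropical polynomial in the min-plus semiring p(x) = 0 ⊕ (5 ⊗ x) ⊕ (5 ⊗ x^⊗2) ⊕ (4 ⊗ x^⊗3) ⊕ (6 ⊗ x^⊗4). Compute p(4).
p(4) = 0

A tropical monomial a ⊗ x^⊗i evaluates to a + i · x. Evaluating each term at x = 4:
  Term 0 contributes 0 + 0 · 4 = 0
  Term 1 contributes 5 + 1 · 4 = 9
  Term 2 contributes 5 + 2 · 4 = 13
  Term 3 contributes 4 + 3 · 4 = 16
  Term 4 contributes 6 + 4 · 4 = 22
p(4) = ⊕ of these = min[0, 9, 13, 16, 22] = 0.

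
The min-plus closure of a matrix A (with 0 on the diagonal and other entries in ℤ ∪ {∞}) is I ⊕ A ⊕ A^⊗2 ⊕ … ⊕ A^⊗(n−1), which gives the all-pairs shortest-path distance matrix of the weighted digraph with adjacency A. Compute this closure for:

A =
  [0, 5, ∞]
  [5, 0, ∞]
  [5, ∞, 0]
Closure =
  [0, 5, ∞]
  [5, 0, ∞]
  [5, 10, 0]

This is the Floyd-Warshall all-pairs shortest-path computation. For each intermediate vertex k = 0, 1, …, 2, update dist[i][j] ← min(dist[i][j], dist[i][k] + dist[k][j]). The final matrix gives, for each (i, j), the minimum total weight of any directed path from i to j (possibly empty when i = j).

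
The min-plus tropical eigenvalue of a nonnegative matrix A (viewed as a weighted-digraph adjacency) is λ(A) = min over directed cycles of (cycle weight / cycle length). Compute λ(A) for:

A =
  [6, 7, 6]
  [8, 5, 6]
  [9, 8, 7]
λ(A) = 5

Enumerate directed cycles and compute their means (weight / length). Sample:
  cycle 0 → 0: weight = 6, length = 1, mean = 6/1 ≈ 6.000
  cycle 1 → 1: weight = 5, length = 1, mean = 5/1 ≈ 5.000
  cycle 2 → 2: weight = 7, length = 1, mean = 7/1 ≈ 7.000
  cycle 0 → 1 → 0: weight = 15, length = 2, mean = 15/2 ≈ 7.500
  cycle 0 → 2 → 0: weight = 15, length = 2, mean = 15/2 ≈ 7.500
  cycle 1 → 0 → 1: weight = 15, length = 2, mean = 15/2 ≈ 7.500
Minimum mean = 5.000, attained e.g. along the cycle 1 → 1 with weight 5 and length 1. So λ(A) = 5/1 = 5.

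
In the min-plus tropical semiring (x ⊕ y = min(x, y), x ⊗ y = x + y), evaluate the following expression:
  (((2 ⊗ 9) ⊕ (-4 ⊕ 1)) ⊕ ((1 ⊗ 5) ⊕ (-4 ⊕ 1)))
(((2 ⊗ 9) ⊕ (-4 ⊕ 1)) ⊕ ((1 ⊗ 5) ⊕ (-4 ⊕ 1))) = -4

Expand innermost to outermost. Recall ⊕ takes the minimum of its arguments and ⊗ takes their sum. Working out the expression (((2 ⊗ 9) ⊕ (-4 ⊕ 1)) ⊕ ((1 ⊗ 5) ⊕ (-4 ⊕ 1))) gives -4.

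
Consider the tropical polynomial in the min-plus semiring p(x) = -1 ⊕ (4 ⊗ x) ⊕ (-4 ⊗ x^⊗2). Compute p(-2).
p(-2) = -8

A tropical monomial a ⊗ x^⊗i evaluates to a + i · x. Evaluating each term at x = -2:
  Term 0 contributes -1 + 0 · -2 = -1
  Term 1 contributes 4 + 1 · -2 = 2
  Term 2 contributes -4 + 2 · -2 = -8
p(-2) = ⊕ of these = min[-1, 2, -8] = -8.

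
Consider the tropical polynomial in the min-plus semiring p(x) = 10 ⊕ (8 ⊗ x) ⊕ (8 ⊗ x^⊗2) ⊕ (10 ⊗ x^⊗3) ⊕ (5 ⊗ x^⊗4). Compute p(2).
p(2) = 10

A tropical monomial a ⊗ x^⊗i evaluates to a + i · x. Evaluating each term at x = 2:
  Term 0 contributes 10 + 0 · 2 = 10
  Term 1 contributes 8 + 1 · 2 = 10
  Term 2 contributes 8 + 2 · 2 = 12
  Term 3 contributes 10 + 3 · 2 = 16
  Term 4 contributes 5 + 4 · 2 = 13
p(2) = ⊕ of these = min[10, 10, 12, 16, 13] = 10.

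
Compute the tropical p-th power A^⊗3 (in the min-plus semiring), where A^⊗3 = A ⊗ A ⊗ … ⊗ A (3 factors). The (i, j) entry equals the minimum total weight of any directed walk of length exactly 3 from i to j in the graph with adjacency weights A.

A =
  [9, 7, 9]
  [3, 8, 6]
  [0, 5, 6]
A^⊗3 =
  [13, 16, 18]
  [12, 13, 15]
  [9, 13, 13]

Each entry (A^⊗3)_ij equals the minimum over all length-3 walks i = v_0 → v_1 → … → v_3 = j of Σ_t A[v_t][v_{t+1}]. For example, for (i, j) = (0, 2) we minimise over 9 possible intermediate vertex sequences; the minimum is 18, attained along the walk 0 → 2 → 0 → 2.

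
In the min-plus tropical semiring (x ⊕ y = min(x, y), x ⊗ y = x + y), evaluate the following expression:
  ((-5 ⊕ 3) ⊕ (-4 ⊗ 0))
((-5 ⊕ 3) ⊕ (-4 ⊗ 0)) = -5

Expand innermost to outermost. Recall ⊕ takes the minimum of its arguments and ⊗ takes their sum. Working out the expression ((-5 ⊕ 3) ⊕ (-4 ⊗ 0)) gives -5.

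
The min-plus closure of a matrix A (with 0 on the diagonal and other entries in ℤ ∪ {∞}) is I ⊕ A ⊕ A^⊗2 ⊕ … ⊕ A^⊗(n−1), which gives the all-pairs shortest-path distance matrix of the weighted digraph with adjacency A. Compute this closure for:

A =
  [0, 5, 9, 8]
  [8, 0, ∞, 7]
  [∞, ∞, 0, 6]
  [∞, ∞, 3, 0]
Closure =
  [0, 5, 9, 8]
  [8, 0, 10, 7]
  [∞, ∞, 0, 6]
  [∞, ∞, 3, 0]

This is the Floyd-Warshall all-pairs shortest-path computation. For each intermediate vertex k = 0, 1, …, 3, update dist[i][j] ← min(dist[i][j], dist[i][k] + dist[k][j]). The final matrix gives, for each (i, j), the minimum total weight of any directed path from i to j (possibly empty when i = j).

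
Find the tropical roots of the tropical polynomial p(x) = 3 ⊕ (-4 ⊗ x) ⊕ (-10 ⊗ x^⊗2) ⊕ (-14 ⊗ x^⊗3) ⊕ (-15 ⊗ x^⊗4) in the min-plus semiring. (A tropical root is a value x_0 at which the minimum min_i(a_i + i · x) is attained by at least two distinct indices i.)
Roots: {1, 4, 6, 7}

Each tropical root is a break point of the lower envelope of the lines y = a_i + i · x (there are 5 lines, with slopes 0, 1, ..., 4). Only the lines that attain the minimum somewhere contribute to roots; other lines are dominated. Here the surviving (envelope) indices are i = 4, i = 3, i = 2, i = 1, i = 0.
Intersections between consecutive envelope lines give the roots: for adjacent envelope indices i < j the intersection is x = (a_i − a_j) / (j − i). Reading off the sorted break points: {1, 4, 6, 7}.
Verification: at each break x_0, at least two indices attain the minimum of min_i(a_i + i · x_0).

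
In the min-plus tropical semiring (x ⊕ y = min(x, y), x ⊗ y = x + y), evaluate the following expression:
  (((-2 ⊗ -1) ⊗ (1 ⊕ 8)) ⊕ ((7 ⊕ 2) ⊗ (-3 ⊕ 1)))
(((-2 ⊗ -1) ⊗ (1 ⊕ 8)) ⊕ ((7 ⊕ 2) ⊗ (-3 ⊕ 1))) = -2

Expand innermost to outermost. Recall ⊕ takes the minimum of its arguments and ⊗ takes their sum. Working out the expression (((-2 ⊗ -1) ⊗ (1 ⊕ 8)) ⊕ ((7 ⊕ 2) ⊗ (-3 ⊕ 1))) gives -2.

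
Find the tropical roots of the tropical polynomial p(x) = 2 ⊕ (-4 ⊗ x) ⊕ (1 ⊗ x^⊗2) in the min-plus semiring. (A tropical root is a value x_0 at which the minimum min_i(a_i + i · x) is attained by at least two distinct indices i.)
Roots: {-5, 6}

Each tropical root is a break point of the lower envelope of the lines y = a_i + i · x (there are 3 lines, with slopes 0, 1, ..., 2). Only the lines that attain the minimum somewhere contribute to roots; other lines are dominated. Here the surviving (envelope) indices are i = 2, i = 1, i = 0.
Intersections between consecutive envelope lines give the roots: for adjacent envelope indices i < j the intersection is x = (a_i − a_j) / (j − i). Reading off the sorted break points: {-5, 6}.
Verification: at each break x_0, at least two indices attain the minimum of min_i(a_i + i · x_0).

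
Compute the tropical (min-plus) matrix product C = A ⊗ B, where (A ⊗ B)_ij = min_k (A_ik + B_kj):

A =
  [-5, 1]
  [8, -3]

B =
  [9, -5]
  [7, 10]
A ⊗ B =
  [4, -10]
  [4, 3]

Apply the min-plus product entry-by-entry:
  C[0][0] = min over k of (A[0][0] + B[0][0] = -5 + 9 = 4, A[0][1] + B[1][0] = 1 + 7 = 8) = 4 (attained at k = 0)
  C[0][1] = min over k of (A[0][0] + B[0][1] = -5 + -5 = -10, A[0][1] + B[1][1] = 1 + 10 = 11) = -10 (attained at k = 0)
  C[1][0] = min over k of (A[1][0] + B[0][0] = 8 + 9 = 17, A[1][1] + B[1][0] = -3 + 7 = 4) = 4 (attained at k = 1)
  C[1][1] = min over k of (A[1][0] + B[0][1] = 8 + -5 = 3, A[1][1] + B[1][1] = -3 + 10 = 7) = 3 (attained at k = 0)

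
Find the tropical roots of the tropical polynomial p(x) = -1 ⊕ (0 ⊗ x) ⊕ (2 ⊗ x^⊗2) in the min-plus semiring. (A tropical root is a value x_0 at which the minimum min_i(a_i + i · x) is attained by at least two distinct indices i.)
Roots: {-2, -1}

Each tropical root is a break point of the lower envelope of the lines y = a_i + i · x (there are 3 lines, with slopes 0, 1, ..., 2). Only the lines that attain the minimum somewhere contribute to roots; other lines are dominated. Here the surviving (envelope) indices are i = 2, i = 1, i = 0.
Intersections between consecutive envelope lines give the roots: for adjacent envelope indices i < j the intersection is x = (a_i − a_j) / (j − i). Reading off the sorted break points: {-2, -1}.
Verification: at each break x_0, at least two indices attain the minimum of min_i(a_i + i · x_0).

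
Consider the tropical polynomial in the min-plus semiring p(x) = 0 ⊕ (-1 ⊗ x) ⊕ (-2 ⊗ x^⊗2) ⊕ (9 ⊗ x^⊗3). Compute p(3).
p(3) = 0

A tropical monomial a ⊗ x^⊗i evaluates to a + i · x. Evaluating each term at x = 3:
  Term 0 contributes 0 + 0 · 3 = 0
  Term 1 contributes -1 + 1 · 3 = 2
  Term 2 contributes -2 + 2 · 3 = 4
  Term 3 contributes 9 + 3 · 3 = 18
p(3) = ⊕ of these = min[0, 2, 4, 18] = 0.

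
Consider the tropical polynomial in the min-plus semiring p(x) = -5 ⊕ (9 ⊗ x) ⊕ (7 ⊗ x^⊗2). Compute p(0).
p(0) = -5

A tropical monomial a ⊗ x^⊗i evaluates to a + i · x. Evaluating each term at x = 0:
  Term 0 contributes -5 + 0 · 0 = -5
  Term 1 contributes 9 + 1 · 0 = 9
  Term 2 contributes 7 + 2 · 0 = 7
p(0) = ⊕ of these = min[-5, 9, 7] = -5.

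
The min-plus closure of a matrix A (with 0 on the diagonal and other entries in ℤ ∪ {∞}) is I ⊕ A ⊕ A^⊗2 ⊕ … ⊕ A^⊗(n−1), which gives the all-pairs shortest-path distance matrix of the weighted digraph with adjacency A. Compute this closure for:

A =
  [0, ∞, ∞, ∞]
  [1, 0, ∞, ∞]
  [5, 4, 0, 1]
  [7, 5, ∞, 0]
Closure =
  [0, ∞, ∞, ∞]
  [1, 0, ∞, ∞]
  [5, 4, 0, 1]
  [6, 5, ∞, 0]

This is the Floyd-Warshall all-pairs shortest-path computation. For each intermediate vertex k = 0, 1, …, 3, update dist[i][j] ← min(dist[i][j], dist[i][k] + dist[k][j]). The final matrix gives, for each (i, j), the minimum total weight of any directed path from i to j (possibly empty when i = j).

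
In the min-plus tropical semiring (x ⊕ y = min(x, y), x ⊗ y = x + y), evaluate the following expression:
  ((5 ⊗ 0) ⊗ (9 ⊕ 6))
((5 ⊗ 0) ⊗ (9 ⊕ 6)) = 11

Expand innermost to outermost. Recall ⊕ takes the minimum of its arguments and ⊗ takes their sum. Working out the expression ((5 ⊗ 0) ⊗ (9 ⊕ 6)) gives 11.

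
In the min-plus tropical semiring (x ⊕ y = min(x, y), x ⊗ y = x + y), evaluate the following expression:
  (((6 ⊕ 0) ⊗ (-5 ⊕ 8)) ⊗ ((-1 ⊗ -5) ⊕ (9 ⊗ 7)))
(((6 ⊕ 0) ⊗ (-5 ⊕ 8)) ⊗ ((-1 ⊗ -5) ⊕ (9 ⊗ 7))) = -11

Expand innermost to outermost. Recall ⊕ takes the minimum of its arguments and ⊗ takes their sum. Working out the expression (((6 ⊕ 0) ⊗ (-5 ⊕ 8)) ⊗ ((-1 ⊗ -5) ⊕ (9 ⊗ 7))) gives -11.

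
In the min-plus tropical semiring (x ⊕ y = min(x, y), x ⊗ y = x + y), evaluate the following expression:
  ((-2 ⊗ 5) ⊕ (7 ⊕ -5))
((-2 ⊗ 5) ⊕ (7 ⊕ -5)) = -5

Expand innermost to outermost. Recall ⊕ takes the minimum of its arguments and ⊗ takes their sum. Working out the expression ((-2 ⊗ 5) ⊕ (7 ⊕ -5)) gives -5.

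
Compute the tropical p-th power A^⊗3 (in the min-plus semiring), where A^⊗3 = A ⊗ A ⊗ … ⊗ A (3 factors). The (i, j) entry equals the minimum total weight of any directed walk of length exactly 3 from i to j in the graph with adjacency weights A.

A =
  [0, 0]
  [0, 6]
A^⊗3 =
  [0, 0]
  [0, 0]

Each entry (A^⊗3)_ij equals the minimum over all length-3 walks i = v_0 → v_1 → … → v_3 = j of Σ_t A[v_t][v_{t+1}]. For example, for (i, j) = (0, 1) we minimise over 4 possible intermediate vertex sequences; the minimum is 0, attained along the walk 0 → 0 → 0 → 1.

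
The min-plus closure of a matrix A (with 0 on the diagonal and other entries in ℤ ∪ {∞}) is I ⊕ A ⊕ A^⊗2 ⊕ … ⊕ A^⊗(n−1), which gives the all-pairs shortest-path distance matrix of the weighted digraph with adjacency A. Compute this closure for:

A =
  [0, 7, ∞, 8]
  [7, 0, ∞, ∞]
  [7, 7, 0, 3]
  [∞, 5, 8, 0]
Closure =
  [0, 7, 16, 8]
  [7, 0, 23, 15]
  [7, 7, 0, 3]
  [12, 5, 8, 0]

This is the Floyd-Warshall all-pairs shortest-path computation. For each intermediate vertex k = 0, 1, …, 3, update dist[i][j] ← min(dist[i][j], dist[i][k] + dist[k][j]). The final matrix gives, for each (i, j), the minimum total weight of any directed path from i to j (possibly empty when i = j).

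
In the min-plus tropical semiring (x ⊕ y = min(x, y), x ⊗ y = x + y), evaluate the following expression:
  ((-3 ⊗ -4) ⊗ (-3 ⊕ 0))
((-3 ⊗ -4) ⊗ (-3 ⊕ 0)) = -10

Expand innermost to outermost. Recall ⊕ takes the minimum of its arguments and ⊗ takes their sum. Working out the expression ((-3 ⊗ -4) ⊗ (-3 ⊕ 0)) gives -10.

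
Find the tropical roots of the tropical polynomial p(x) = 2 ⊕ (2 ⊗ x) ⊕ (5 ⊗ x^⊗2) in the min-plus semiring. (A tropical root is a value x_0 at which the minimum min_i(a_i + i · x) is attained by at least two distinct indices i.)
Roots: {-3, 0}

Each tropical root is a break point of the lower envelope of the lines y = a_i + i · x (there are 3 lines, with slopes 0, 1, ..., 2). Only the lines that attain the minimum somewhere contribute to roots; other lines are dominated. Here the surviving (envelope) indices are i = 2, i = 1, i = 0.
Intersections between consecutive envelope lines give the roots: for adjacent envelope indices i < j the intersection is x = (a_i − a_j) / (j − i). Reading off the sorted break points: {-3, 0}.
Verification: at each break x_0, at least two indices attain the minimum of min_i(a_i + i · x_0).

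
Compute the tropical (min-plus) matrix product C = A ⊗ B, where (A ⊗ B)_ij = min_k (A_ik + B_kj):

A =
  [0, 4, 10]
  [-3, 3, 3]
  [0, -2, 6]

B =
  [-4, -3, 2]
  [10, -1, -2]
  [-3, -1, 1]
A ⊗ B =
  [-4, -3, 2]
  [-7, -6, -1]
  [-4, -3, -4]

Apply the min-plus product entry-by-entry:
  C[0][0] = min over k of (A[0][0] + B[0][0] = 0 + -4 = -4, A[0][1] + B[1][0] = 4 + 10 = 14, A[0][2] + B[2][0] = 10 + -3 = 7) = -4 (attained at k = 0)
  C[0][1] = min over k of (A[0][0] + B[0][1] = 0 + -3 = -3, A[0][1] + B[1][1] = 4 + -1 = 3, A[0][2] + B[2][1] = 10 + -1 = 9) = -3 (attained at k = 0)
  C[0][2] = min over k of (A[0][0] + B[0][2] = 0 + 2 = 2, A[0][1] + B[1][2] = 4 + -2 = 2, A[0][2] + B[2][2] = 10 + 1 = 11) = 2 (attained at k = 0)
  C[1][0] = min over k of (A[1][0] + B[0][0] = -3 + -4 = -7, A[1][1] + B[1][0] = 3 + 10 = 13, A[1][2] + B[2][0] = 3 + -3 = 0) = -7 (attained at k = 0)
  C[1][1] = min over k of (A[1][0] + B[0][1] = -3 + -3 = -6, A[1][1] + B[1][1] = 3 + -1 = 2, A[1][2] + B[2][1] = 3 + -1 = 2) = -6 (attained at k = 0)
  C[1][2] = min over k of (A[1][0] + B[0][2] = -3 + 2 = -1, A[1][1] + B[1][2] = 3 + -2 = 1, A[1][2] + B[2][2] = 3 + 1 = 4) = -1 (attained at k = 0)
  C[2][0] = min over k of (A[2][0] + B[0][0] = 0 + -4 = -4, A[2][1] + B[1][0] = -2 + 10 = 8, A[2][2] + B[2][0] = 6 + -3 = 3) = -4 (attained at k = 0)
  C[2][1] = min over k of (A[2][0] + B[0][1] = 0 + -3 = -3, A[2][1] + B[1][1] = -2 + -1 = -3, A[2][2] + B[2][1] = 6 + -1 = 5) = -3 (attained at k = 0)
  C[2][2] = min over k of (A[2][0] + B[0][2] = 0 + 2 = 2, A[2][1] + B[1][2] = -2 + -2 = -4, A[2][2] + B[2][2] = 6 + 1 = 7) = -4 (attained at k = 1)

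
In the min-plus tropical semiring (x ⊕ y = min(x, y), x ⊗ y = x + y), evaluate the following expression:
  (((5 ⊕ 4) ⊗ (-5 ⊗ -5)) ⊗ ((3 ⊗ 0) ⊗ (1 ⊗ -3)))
(((5 ⊕ 4) ⊗ (-5 ⊗ -5)) ⊗ ((3 ⊗ 0) ⊗ (1 ⊗ -3))) = -5

Expand innermost to outermost. Recall ⊕ takes the minimum of its arguments and ⊗ takes their sum. Working out the expression (((5 ⊕ 4) ⊗ (-5 ⊗ -5)) ⊗ ((3 ⊗ 0) ⊗ (1 ⊗ -3))) gives -5.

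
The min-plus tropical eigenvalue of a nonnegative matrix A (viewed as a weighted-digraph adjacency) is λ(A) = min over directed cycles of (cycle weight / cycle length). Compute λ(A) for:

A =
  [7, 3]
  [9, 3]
λ(A) = 3

Enumerate directed cycles and compute their means (weight / length). Sample:
  cycle 0 → 0: weight = 7, length = 1, mean = 7/1 ≈ 7.000
  cycle 1 → 1: weight = 3, length = 1, mean = 3/1 ≈ 3.000
  cycle 0 → 1 → 0: weight = 12, length = 2, mean = 12/2 ≈ 6.000
  cycle 1 → 0 → 1: weight = 12, length = 2, mean = 12/2 ≈ 6.000
Minimum mean = 3.000, attained e.g. along the cycle 1 → 1 with weight 3 and length 1. So λ(A) = 3/1 = 3.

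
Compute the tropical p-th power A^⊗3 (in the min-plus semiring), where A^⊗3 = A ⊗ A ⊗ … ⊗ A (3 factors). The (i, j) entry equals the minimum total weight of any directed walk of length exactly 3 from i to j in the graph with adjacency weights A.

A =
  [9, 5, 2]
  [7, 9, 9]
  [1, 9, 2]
A^⊗3 =
  [5, 8, 5]
  [10, 15, 11]
  [4, 8, 5]

Each entry (A^⊗3)_ij equals the minimum over all length-3 walks i = v_0 → v_1 → … → v_3 = j of Σ_t A[v_t][v_{t+1}]. For example, for (i, j) = (0, 2) we minimise over 9 possible intermediate vertex sequences; the minimum is 5, attained along the walk 0 → 2 → 0 → 2.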